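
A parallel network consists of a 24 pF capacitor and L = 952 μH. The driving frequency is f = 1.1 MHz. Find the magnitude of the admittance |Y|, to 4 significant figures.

ω = 2πf = 6.912e+06 rad/s
X_L = ωL = 6580 Ω
X_C = 1/(ωC) = 6029 Ω
Parallel: admittances add. Y = 1/(jωL) + jωC
Y = (0 + j1.389e-05) S
|Y| = 1.389e-05 S → |Z| = 1/|Y| = 71970 Ω, ∠Z = −∠Y = -90.00°

13.89 μS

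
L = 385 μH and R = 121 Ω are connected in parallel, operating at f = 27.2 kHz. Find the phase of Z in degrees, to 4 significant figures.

ω = 2πf = 170900 rad/s
X_L = ωL = 65.80 Ω
Parallel: admittances add. Y = 1/R + 1/(jωL)
Y = (0.008264 − j0.01520) S
|Y| = 0.01730 S → |Z| = 1/|Y| = 57.80 Ω, ∠Z = −∠Y = 61.46°

61.46°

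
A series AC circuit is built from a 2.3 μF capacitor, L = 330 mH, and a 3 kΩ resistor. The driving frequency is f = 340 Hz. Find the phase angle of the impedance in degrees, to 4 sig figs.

ω = 2πf = 2136 rad/s
X_L = ωL = 705.0 Ω
X_C = 1/(ωC) = 203.5 Ω
Net reactance X = X_L − X_C = 501.5 Ω
Z = 3000 + j501.5 Ω
|Z| = √(3000² + 501.5²) = 3042 Ω
∠Z = arctan(501.5/3000) = 9.489°

9.489°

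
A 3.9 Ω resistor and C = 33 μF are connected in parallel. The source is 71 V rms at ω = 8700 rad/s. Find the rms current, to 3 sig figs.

X_C = 1/(ωC) = 3.48 Ω
Parallel: admittances add. Y = 1/R + jωC
Y = (0.256 + j0.287) S
|Y| = 0.385 S → |Z| = 1/|Y| = 2.60 Ω, ∠Z = −∠Y = -48.2°
I = V/|Z| = 71/2.60 = 27.3 A

27.3 A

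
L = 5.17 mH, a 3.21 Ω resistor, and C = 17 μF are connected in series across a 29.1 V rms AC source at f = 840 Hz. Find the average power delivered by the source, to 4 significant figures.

ω = 2πf = 5278 rad/s
X_L = ωL = 27.29 Ω
X_C = 1/(ωC) = 11.15 Ω
Net reactance X = X_L − X_C = 16.14 Ω
Z = 3.210 + j16.14 Ω
|Z| = √(3.210² + 16.14²) = 16.46 Ω
∠Z = arctan(16.14/3.210) = 78.75°
I = V/|Z| = 1.768 A
P = VI cos φ = 29.1 × 1.768 × cos(78.75°) = 10.04 W

10.04 W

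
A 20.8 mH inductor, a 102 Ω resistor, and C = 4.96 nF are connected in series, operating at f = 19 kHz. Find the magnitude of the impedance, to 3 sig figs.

801 Ω

ω = 2πf = 119400 rad/s
X_L = ωL = 2480 Ω
X_C = 1/(ωC) = 1690 Ω
Net reactance X = X_L − X_C = 794 Ω
Z = 102 + j794 Ω
|Z| = √(102² + 794²) = 801 Ω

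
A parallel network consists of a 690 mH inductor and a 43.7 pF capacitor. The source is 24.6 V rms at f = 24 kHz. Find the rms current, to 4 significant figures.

74.32 μA

ω = 2πf = 150800 rad/s
X_L = ωL = 104000 Ω
X_C = 1/(ωC) = 151700 Ω
Parallel: admittances add. Y = 1/(jωL) + jωC
Y = (0 − j3.021e-06) S
|Y| = 3.021e-06 S → |Z| = 1/|Y| = 331000 Ω, ∠Z = −∠Y = 90.00°
I = V/|Z| = 24.6/331000 = 74.32 μA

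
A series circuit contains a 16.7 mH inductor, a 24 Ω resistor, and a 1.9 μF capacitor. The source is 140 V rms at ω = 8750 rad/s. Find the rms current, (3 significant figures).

1.57 A

X_L = ωL = 146 Ω
X_C = 1/(ωC) = 60.2 Ω
Net reactance X = X_L − X_C = 86.0 Ω
Z = 24.0 + j86.0 Ω
|Z| = √(24.0² + 86.0²) = 89.3 Ω
I = V/|Z| = 140/89.3 = 1.57 A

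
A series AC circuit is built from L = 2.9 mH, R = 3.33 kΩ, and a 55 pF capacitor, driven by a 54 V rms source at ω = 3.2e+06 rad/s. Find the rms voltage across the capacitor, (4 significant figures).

62.58 V

X_L = ωL = 9280 Ω
X_C = 1/(ωC) = 5682 Ω
Net reactance X = X_L − X_C = 3598 Ω
Z = 3330 + j3598 Ω
|Z| = √(3330² + 3598²) = 4903 Ω
I = V/|Z| = 11.01 mA
V_C = I·|Z_C| = 0.01101 × 5682 = 62.58 V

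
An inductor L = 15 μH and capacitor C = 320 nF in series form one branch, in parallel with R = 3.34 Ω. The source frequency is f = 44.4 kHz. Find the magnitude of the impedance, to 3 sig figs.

3.02 Ω

ω = 2πf = 279000 rad/s
X_L = ωL = 4.18 Ω
X_C = 1/(ωC) = 11.2 Ω
Branch 1: Z₁ = R = 3.34 Ω
Branch 2 (series LC): Z₂ = j(X_L − X_C) = −j7.02 Ω
Parallel: Z = Z₁Z₂/(Z₁+Z₂), |Z| = 3.02 Ω, ∠Z = -25.5°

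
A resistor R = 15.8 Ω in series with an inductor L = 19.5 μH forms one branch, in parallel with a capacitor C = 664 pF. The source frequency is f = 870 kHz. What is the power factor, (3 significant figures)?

0.238

ω = 2πf = 5.466e+06 rad/s
X_L = ωL = 107 Ω
X_C = 1/(ωC) = 276 Ω
Branch 1 (R+jX_L): Z₁ = 15.8 + j107 Ω, |Z₁| = 108 Ω
Branch 2 (−jX_C): Z₂ = −j276 Ω
Parallel: Z = Z₁Z₂/(Z₁+Z₂), |Z| = 175 Ω, ∠Z = 76.2°
cos φ = cos(76.2°) = 0.238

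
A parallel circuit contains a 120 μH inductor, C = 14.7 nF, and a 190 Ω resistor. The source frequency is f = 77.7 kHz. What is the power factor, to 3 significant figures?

ω = 2πf = 488200 rad/s
X_L = ωL = 58.6 Ω
X_C = 1/(ωC) = 139 Ω
Parallel: admittances add. Y = 1/R + 1/(jωL) + jωC
Y = (0.00526 − j0.00989) S
|Y| = 0.0112 S → |Z| = 1/|Y| = 89.2 Ω, ∠Z = −∠Y = 62.0°
cos φ = cos(62.0°) = 0.470

0.470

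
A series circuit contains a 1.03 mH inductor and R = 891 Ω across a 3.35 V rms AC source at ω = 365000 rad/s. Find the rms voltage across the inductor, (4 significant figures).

1.302 V

X_L = ωL = 376.0 Ω
Z = 891.0 + j376.0 Ω
|Z| = √(891.0² + 376.0²) = 967.1 Ω
I = V/|Z| = 3.464 mA
V_L = I·|Z_L| = 0.003464 × 376.0 = 1.302 V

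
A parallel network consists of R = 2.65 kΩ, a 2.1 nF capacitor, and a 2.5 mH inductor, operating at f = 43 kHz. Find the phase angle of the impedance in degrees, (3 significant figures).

67.5°

ω = 2πf = 270200 rad/s
X_L = ωL = 675 Ω
X_C = 1/(ωC) = 1760 Ω
Parallel: admittances add. Y = 1/R + 1/(jωL) + jωC
Y = (0.000377 − j0.000913) S
|Y| = 0.000988 S → |Z| = 1/|Y| = 1010 Ω, ∠Z = −∠Y = 67.5°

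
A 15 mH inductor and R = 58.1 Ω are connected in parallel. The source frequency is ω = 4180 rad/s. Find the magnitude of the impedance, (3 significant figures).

X_L = ωL = 62.7 Ω
Parallel: admittances add. Y = 1/R + 1/(jωL)
Y = (0.0172 − j0.0159) S
|Y| = 0.0235 S → |Z| = 1/|Y| = 42.6 Ω, ∠Z = −∠Y = 42.8°

42.6 Ω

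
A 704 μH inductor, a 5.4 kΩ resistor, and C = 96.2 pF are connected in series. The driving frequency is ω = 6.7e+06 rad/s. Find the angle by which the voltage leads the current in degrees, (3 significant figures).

X_L = ωL = 4720 Ω
X_C = 1/(ωC) = 1550 Ω
Net reactance X = X_L − X_C = 3170 Ω
Z = 5400 + j3170 Ω
|Z| = √(5400² + 3170²) = 6260 Ω
∠Z = arctan(3170/5400) = 30.4°

30.4°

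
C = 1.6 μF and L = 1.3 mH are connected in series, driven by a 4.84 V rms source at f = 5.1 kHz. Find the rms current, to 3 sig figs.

218 mA

ω = 2πf = 32040 rad/s
X_L = ωL = 41.7 Ω
X_C = 1/(ωC) = 19.5 Ω
Net reactance X = X_L − X_C = 22.2 Ω
Z = j22.2 Ω
|Z| = √(0² + 22.2²) = 22.2 Ω
I = V/|Z| = 4.84/22.2 = 218 mA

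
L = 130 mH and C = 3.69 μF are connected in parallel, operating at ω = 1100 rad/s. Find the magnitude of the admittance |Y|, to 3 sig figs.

X_L = ωL = 143 Ω
X_C = 1/(ωC) = 246 Ω
Parallel: admittances add. Y = 1/(jωL) + jωC
Y = (0 − j0.00293) S
|Y| = 0.00293 S → |Z| = 1/|Y| = 341 Ω, ∠Z = −∠Y = 90.0°

2.93 mS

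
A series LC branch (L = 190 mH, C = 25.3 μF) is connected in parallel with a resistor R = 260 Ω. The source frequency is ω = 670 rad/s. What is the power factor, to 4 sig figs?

X_L = ωL = 127.3 Ω
X_C = 1/(ωC) = 58.99 Ω
Branch 1: Z₁ = R = 260.0 Ω
Branch 2 (series LC): Z₂ = j(X_L − X_C) = j68.31 Ω
Parallel: Z = Z₁Z₂/(Z₁+Z₂), |Z| = 66.06 Ω, ∠Z = 75.28°
cos φ = cos(75.28°) = 0.2541

0.2541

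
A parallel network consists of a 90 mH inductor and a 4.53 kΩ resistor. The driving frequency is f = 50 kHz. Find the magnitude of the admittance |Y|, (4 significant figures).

ω = 2πf = 314200 rad/s
X_L = ωL = 28270 Ω
Parallel: admittances add. Y = 1/R + 1/(jωL)
Y = (0.0002208 − j3.537e-05) S
|Y| = 0.0002236 S → |Z| = 1/|Y| = 4473 Ω, ∠Z = −∠Y = 9.102°

223.6 μS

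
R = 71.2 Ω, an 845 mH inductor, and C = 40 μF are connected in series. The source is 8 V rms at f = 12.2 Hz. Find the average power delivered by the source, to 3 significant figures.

ω = 2πf = 76.65 rad/s
X_L = ωL = 64.8 Ω
X_C = 1/(ωC) = 326 Ω
Net reactance X = X_L − X_C = -261 Ω
Z = 71.2 − j261 Ω
|Z| = √(71.2² + 261²) = 271 Ω
∠Z = arctan(-261/71.2) = -74.8°
I = V/|Z| = 29.5 mA
P = VI cos φ = 8 × 0.0295 × cos(-74.8°) = 62.1 mW

62.1 mW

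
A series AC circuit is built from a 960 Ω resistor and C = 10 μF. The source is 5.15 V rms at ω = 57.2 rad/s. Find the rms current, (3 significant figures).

2.58 mA

X_C = 1/(ωC) = 1750 Ω
Z = 960 − j1750 Ω
|Z| = √(960² + 1750²) = 1990 Ω
I = V/|Z| = 5.15/1990 = 2.58 mA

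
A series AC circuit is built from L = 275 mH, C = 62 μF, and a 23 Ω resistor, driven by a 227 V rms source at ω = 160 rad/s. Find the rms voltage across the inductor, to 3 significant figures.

X_L = ωL = 44.0 Ω
X_C = 1/(ωC) = 101 Ω
Net reactance X = X_L − X_C = -56.8 Ω
Z = 23.0 − j56.8 Ω
|Z| = √(23.0² + 56.8²) = 61.3 Ω
I = V/|Z| = 3.70 A
V_L = I·|Z_L| = 3.70 × 44.0 = 163 V

163 V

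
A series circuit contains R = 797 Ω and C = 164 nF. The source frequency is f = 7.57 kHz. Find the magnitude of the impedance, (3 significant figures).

807 Ω

ω = 2πf = 47560 rad/s
X_C = 1/(ωC) = 128 Ω
Z = 797 − j128 Ω
|Z| = √(797² + 128²) = 807 Ω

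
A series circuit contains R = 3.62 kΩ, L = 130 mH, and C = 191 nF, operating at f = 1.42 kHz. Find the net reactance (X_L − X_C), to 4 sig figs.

ω = 2πf = 8922 rad/s
X_L = ωL = 1160 Ω
X_C = 1/(ωC) = 586.8 Ω
X = 1160 − 586.8 = 573.1 Ω

573.1 Ω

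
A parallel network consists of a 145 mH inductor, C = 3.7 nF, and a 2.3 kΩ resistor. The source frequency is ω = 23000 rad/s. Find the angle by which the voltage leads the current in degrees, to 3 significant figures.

26.3°

X_L = ωL = 3330 Ω
X_C = 1/(ωC) = 11800 Ω
Parallel: admittances add. Y = 1/R + 1/(jωL) + jωC
Y = (0.000435 − j0.000215) S
|Y| = 0.000485 S → |Z| = 1/|Y| = 2060 Ω, ∠Z = −∠Y = 26.3°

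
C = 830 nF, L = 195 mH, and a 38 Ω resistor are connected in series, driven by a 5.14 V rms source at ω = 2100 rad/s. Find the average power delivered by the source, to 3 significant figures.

35.3 mW

X_L = ωL = 410 Ω
X_C = 1/(ωC) = 574 Ω
Net reactance X = X_L − X_C = -164 Ω
Z = 38.0 − j164 Ω
|Z| = √(38.0² + 164²) = 169 Ω
∠Z = arctan(-164/38.0) = -77.0°
I = V/|Z| = 30.5 mA
P = VI cos φ = 5.14 × 0.0305 × cos(-77.0°) = 35.3 mW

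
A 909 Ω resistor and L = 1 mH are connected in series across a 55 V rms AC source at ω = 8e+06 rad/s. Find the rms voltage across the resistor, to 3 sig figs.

X_L = ωL = 8000 Ω
Z = 909 + j8000 Ω
|Z| = √(909² + 8000²) = 8050 Ω
I = V/|Z| = 6.83 mA
V_R = I·|Z_R| = 0.00683 × 909 = 6.21 V

6.21 V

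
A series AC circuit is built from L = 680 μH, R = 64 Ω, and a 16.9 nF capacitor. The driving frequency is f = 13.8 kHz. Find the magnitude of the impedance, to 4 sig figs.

626.7 Ω

ω = 2πf = 86710 rad/s
X_L = ωL = 58.96 Ω
X_C = 1/(ωC) = 682.4 Ω
Net reactance X = X_L − X_C = -623.5 Ω
Z = 64.00 − j623.5 Ω
|Z| = √(64.00² + 623.5²) = 626.7 Ω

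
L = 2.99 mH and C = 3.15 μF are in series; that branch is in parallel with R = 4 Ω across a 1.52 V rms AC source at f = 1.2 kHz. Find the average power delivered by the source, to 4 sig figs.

577.6 mW

ω = 2πf = 7540 rad/s
X_L = ωL = 22.54 Ω
X_C = 1/(ωC) = 42.10 Ω
Branch 1: Z₁ = R = 4.000 Ω
Branch 2 (series LC): Z₂ = j(X_L − X_C) = −j19.56 Ω
Parallel: Z = Z₁Z₂/(Z₁+Z₂), |Z| = 3.919 Ω, ∠Z = -11.56°
I = V/|Z| = 387.9 mA
P = VI cos φ = 1.52 × 0.3879 × cos(-11.56°) = 577.6 mW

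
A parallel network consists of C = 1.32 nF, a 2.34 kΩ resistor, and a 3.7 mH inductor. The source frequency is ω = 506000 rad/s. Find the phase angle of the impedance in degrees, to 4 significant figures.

X_L = ωL = 1872 Ω
X_C = 1/(ωC) = 1497 Ω
Parallel: admittances add. Y = 1/R + 1/(jωL) + jωC
Y = (0.0004274 + j0.0001338) S
|Y| = 0.0004478 S → |Z| = 1/|Y| = 2233 Ω, ∠Z = −∠Y = -17.38°

-17.38°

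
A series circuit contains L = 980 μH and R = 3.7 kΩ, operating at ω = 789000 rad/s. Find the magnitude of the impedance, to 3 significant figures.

3780 Ω

X_L = ωL = 773 Ω
Z = 3700 + j773 Ω
|Z| = √(3700² + 773²) = 3780 Ω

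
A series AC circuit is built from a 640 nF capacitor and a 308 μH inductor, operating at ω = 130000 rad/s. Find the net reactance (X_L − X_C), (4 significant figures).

X_L = ωL = 40.04 Ω
X_C = 1/(ωC) = 12.02 Ω
X = 40.04 − 12.02 = 28.02 Ω

28.02 Ω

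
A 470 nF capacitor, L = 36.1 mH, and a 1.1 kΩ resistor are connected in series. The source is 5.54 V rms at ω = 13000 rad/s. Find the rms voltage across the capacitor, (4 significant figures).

0.7942 V

X_L = ωL = 469.3 Ω
X_C = 1/(ωC) = 163.7 Ω
Net reactance X = X_L − X_C = 305.6 Ω
Z = 1100 + j305.6 Ω
|Z| = √(1100² + 305.6²) = 1142 Ω
I = V/|Z| = 4.853 mA
V_C = I·|Z_C| = 0.004853 × 163.7 = 0.7942 V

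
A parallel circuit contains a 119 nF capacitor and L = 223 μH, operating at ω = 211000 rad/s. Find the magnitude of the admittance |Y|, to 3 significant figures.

3.86 mS

X_L = ωL = 47.1 Ω
X_C = 1/(ωC) = 39.8 Ω
Parallel: admittances add. Y = 1/(jωL) + jωC
Y = (0 + j0.00386) S
|Y| = 0.00386 S → |Z| = 1/|Y| = 259 Ω, ∠Z = −∠Y = -90.0°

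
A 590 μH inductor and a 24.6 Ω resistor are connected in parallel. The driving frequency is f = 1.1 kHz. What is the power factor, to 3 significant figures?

ω = 2πf = 6912 rad/s
X_L = ωL = 4.08 Ω
Parallel: admittances add. Y = 1/R + 1/(jωL)
Y = (0.0407 − j0.245) S
|Y| = 0.249 S → |Z| = 1/|Y| = 4.02 Ω, ∠Z = −∠Y = 80.6°
cos φ = cos(80.6°) = 0.164

0.164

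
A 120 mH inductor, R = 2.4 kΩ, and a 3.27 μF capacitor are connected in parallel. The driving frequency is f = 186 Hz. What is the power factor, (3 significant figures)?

0.125

ω = 2πf = 1169 rad/s
X_L = ωL = 140 Ω
X_C = 1/(ωC) = 262 Ω
Parallel: admittances add. Y = 1/R + 1/(jωL) + jωC
Y = (0.000417 − j0.00331) S
|Y| = 0.00334 S → |Z| = 1/|Y| = 300 Ω, ∠Z = −∠Y = 82.8°
cos φ = cos(82.8°) = 0.125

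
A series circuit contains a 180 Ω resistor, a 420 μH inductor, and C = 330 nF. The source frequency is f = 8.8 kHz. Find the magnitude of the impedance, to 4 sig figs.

182.7 Ω

ω = 2πf = 55290 rad/s
X_L = ωL = 23.22 Ω
X_C = 1/(ωC) = 54.81 Ω
Net reactance X = X_L − X_C = -31.58 Ω
Z = 180.0 − j31.58 Ω
|Z| = √(180.0² + 31.58²) = 182.7 Ω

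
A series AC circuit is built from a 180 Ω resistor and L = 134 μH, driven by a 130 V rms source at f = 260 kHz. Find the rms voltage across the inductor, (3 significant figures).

ω = 2πf = 1.634e+06 rad/s
X_L = ωL = 219 Ω
Z = 180 + j219 Ω
|Z| = √(180² + 219²) = 283 Ω
I = V/|Z| = 459 mA
V_L = I·|Z_L| = 0.459 × 219 = 100 V

100 V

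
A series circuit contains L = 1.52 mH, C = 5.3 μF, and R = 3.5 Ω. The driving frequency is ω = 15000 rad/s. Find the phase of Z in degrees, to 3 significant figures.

71.1°

X_L = ωL = 22.8 Ω
X_C = 1/(ωC) = 12.6 Ω
Net reactance X = X_L − X_C = 10.2 Ω
Z = 3.50 + j10.2 Ω
|Z| = √(3.50² + 10.2²) = 10.8 Ω
∠Z = arctan(10.2/3.50) = 71.1°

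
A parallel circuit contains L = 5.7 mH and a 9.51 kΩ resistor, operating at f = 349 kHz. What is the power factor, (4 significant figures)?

ω = 2πf = 2.193e+06 rad/s
X_L = ωL = 12500 Ω
Parallel: admittances add. Y = 1/R + 1/(jωL)
Y = (0.0001052 − j8.001e-05) S
|Y| = 0.0001321 S → |Z| = 1/|Y| = 7568 Ω, ∠Z = −∠Y = 37.27°
cos φ = cos(37.27°) = 0.7958

0.7958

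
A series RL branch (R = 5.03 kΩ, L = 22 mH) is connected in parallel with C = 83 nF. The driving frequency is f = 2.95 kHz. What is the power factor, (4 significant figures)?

ω = 2πf = 18540 rad/s
X_L = ωL = 407.8 Ω
X_C = 1/(ωC) = 650.0 Ω
Branch 1 (R+jX_L): Z₁ = 5030 + j407.8 Ω, |Z₁| = 5047 Ω
Branch 2 (−jX_C): Z₂ = −j650.0 Ω
Parallel: Z = Z₁Z₂/(Z₁+Z₂), |Z| = 651.4 Ω, ∠Z = -82.61°
cos φ = cos(-82.61°) = 0.1287

0.1287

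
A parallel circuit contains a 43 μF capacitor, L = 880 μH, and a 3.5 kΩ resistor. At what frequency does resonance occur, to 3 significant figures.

818 Hz

ω₀ = 1/√(LC) = 1/√(0.00088 × 4.3e-05) = 5141 rad/s
f₀ = ω₀/(2π) = 818 Hz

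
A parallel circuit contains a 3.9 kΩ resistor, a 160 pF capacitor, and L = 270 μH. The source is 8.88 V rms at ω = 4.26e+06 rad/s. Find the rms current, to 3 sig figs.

X_L = ωL = 1150 Ω
X_C = 1/(ωC) = 1470 Ω
Parallel: admittances add. Y = 1/R + 1/(jωL) + jωC
Y = (0.000256 − j0.000188) S
|Y| = 0.000318 S → |Z| = 1/|Y| = 3150 Ω, ∠Z = −∠Y = 36.2°
I = V/|Z| = 8.88/3150 = 2.82 mA

2.82 mA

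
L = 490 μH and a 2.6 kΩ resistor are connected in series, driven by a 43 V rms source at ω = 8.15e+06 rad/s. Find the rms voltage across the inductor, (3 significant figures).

36.0 V

X_L = ωL = 3990 Ω
Z = 2600 + j3990 Ω
|Z| = √(2600² + 3990²) = 4770 Ω
I = V/|Z| = 9.02 mA
V_L = I·|Z_L| = 0.00902 × 3990 = 36.0 V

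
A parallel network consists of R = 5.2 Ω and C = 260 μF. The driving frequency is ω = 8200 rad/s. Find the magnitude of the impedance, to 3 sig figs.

0.467 Ω

X_C = 1/(ωC) = 0.469 Ω
Parallel: admittances add. Y = 1/R + jωC
Y = (0.192 + j2.13) S
|Y| = 2.14 S → |Z| = 1/|Y| = 0.467 Ω, ∠Z = −∠Y = -84.8°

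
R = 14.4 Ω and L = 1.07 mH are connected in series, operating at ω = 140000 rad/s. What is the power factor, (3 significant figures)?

0.0957

X_L = ωL = 150 Ω
Z = 14.4 + j150 Ω
|Z| = √(14.4² + 150²) = 150 Ω
∠Z = arctan(150/14.4) = 84.5°
cos φ = cos(84.5°) = 0.0957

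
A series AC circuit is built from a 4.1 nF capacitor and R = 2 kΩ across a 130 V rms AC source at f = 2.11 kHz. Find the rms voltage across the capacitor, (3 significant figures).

ω = 2πf = 13260 rad/s
X_C = 1/(ωC) = 18400 Ω
Z = 2000 − j18400 Ω
|Z| = √(2000² + 18400²) = 18500 Ω
I = V/|Z| = 7.02 mA
V_C = I·|Z_C| = 0.00702 × 18400 = 129 V

129 V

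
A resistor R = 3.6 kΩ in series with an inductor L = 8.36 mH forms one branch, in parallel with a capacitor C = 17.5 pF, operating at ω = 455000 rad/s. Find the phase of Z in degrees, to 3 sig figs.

X_L = ωL = 3800 Ω
X_C = 1/(ωC) = 126000 Ω
Branch 1 (R+jX_L): Z₁ = 3600 + j3800 Ω, |Z₁| = 5240 Ω
Branch 2 (−jX_C): Z₂ = −j126000 Ω
Parallel: Z = Z₁Z₂/(Z₁+Z₂), |Z| = 5400 Ω, ∠Z = 44.9°

44.9°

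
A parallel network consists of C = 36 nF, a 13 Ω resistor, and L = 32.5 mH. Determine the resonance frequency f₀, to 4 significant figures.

ω₀ = 1/√(LC) = 1/√(0.0325 × 3.6e-08) = 29240 rad/s
f₀ = ω₀/(2π) = 4.653 kHz

4.653 kHz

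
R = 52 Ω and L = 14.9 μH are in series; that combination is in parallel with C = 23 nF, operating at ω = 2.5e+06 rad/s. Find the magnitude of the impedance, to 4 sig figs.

X_L = ωL = 37.25 Ω
X_C = 1/(ωC) = 17.39 Ω
Branch 1 (R+jX_L): Z₁ = 52.00 + j37.25 Ω, |Z₁| = 63.97 Ω
Branch 2 (−jX_C): Z₂ = −j17.39 Ω
Parallel: Z = Z₁Z₂/(Z₁+Z₂), |Z| = 19.99 Ω, ∠Z = -75.29°

19.99 Ω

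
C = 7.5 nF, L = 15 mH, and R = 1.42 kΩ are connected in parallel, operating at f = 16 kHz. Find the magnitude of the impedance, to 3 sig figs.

ω = 2πf = 100500 rad/s
X_L = ωL = 1510 Ω
X_C = 1/(ωC) = 1330 Ω
Parallel: admittances add. Y = 1/R + 1/(jωL) + jωC
Y = (0.000704 + j9.08e-05) S
|Y| = 0.000710 S → |Z| = 1/|Y| = 1410 Ω, ∠Z = −∠Y = -7.35°

1410 Ω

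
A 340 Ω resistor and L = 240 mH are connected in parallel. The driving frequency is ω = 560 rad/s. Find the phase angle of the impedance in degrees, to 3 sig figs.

68.4°

X_L = ωL = 134 Ω
Parallel: admittances add. Y = 1/R + 1/(jωL)
Y = (0.00294 − j0.00744) S
|Y| = 0.00800 S → |Z| = 1/|Y| = 125 Ω, ∠Z = −∠Y = 68.4°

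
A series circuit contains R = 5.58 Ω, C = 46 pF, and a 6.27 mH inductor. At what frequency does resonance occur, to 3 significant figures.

ω₀ = 1/√(LC) = 1/√(0.00627 × 4.6e-11) = 1.862e+06 rad/s
f₀ = ω₀/(2π) = 296 kHz

296 kHz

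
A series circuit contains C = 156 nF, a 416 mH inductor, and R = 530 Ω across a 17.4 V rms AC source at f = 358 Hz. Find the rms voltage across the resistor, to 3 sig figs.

4.64 V

ω = 2πf = 2249 rad/s
X_L = ωL = 936 Ω
X_C = 1/(ωC) = 2850 Ω
Net reactance X = X_L − X_C = -1910 Ω
Z = 530 − j1910 Ω
|Z| = √(530² + 1910²) = 1990 Ω
I = V/|Z| = 8.76 mA
V_R = I·|Z_R| = 0.00876 × 530 = 4.64 V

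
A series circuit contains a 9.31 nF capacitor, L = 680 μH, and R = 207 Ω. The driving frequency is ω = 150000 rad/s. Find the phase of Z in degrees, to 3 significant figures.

-71.4°

X_L = ωL = 102 Ω
X_C = 1/(ωC) = 716 Ω
Net reactance X = X_L − X_C = -614 Ω
Z = 207 − j614 Ω
|Z| = √(207² + 614²) = 648 Ω
∠Z = arctan(-614/207) = -71.4°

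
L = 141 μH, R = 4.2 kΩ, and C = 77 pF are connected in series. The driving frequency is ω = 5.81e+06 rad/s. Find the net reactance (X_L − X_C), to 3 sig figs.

X_L = ωL = 819 Ω
X_C = 1/(ωC) = 2240 Ω
X = 819 − 2240 = -1420 Ω

-1420 Ω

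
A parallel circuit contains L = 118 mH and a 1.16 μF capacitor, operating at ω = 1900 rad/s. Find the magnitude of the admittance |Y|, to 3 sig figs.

2.26 mS

X_L = ωL = 224 Ω
X_C = 1/(ωC) = 454 Ω
Parallel: admittances add. Y = 1/(jωL) + jωC
Y = (0 − j0.00226) S
|Y| = 0.00226 S → |Z| = 1/|Y| = 443 Ω, ∠Z = −∠Y = 90.0°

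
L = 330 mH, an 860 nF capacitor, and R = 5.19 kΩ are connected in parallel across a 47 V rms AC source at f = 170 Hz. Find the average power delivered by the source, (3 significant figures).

ω = 2πf = 1068 rad/s
X_L = ωL = 352 Ω
X_C = 1/(ωC) = 1090 Ω
Parallel: admittances add. Y = 1/R + 1/(jωL) + jωC
Y = (0.000193 − j0.00192) S
|Y| = 0.00193 S → |Z| = 1/|Y| = 519 Ω, ∠Z = −∠Y = 84.3°
I = V/|Z| = 90.6 mA
P = VI cos φ = 47 × 0.0906 × cos(84.3°) = 426 mW

426 mW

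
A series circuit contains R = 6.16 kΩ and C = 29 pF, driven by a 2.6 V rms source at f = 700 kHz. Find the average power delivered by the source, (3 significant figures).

ω = 2πf = 4.398e+06 rad/s
X_C = 1/(ωC) = 7840 Ω
Z = 6160 − j7840 Ω
|Z| = √(6160² + 7840²) = 9970 Ω
∠Z = arctan(-7840/6160) = -51.8°
I = V/|Z| = 261 μA
P = VI cos φ = 2.6 × 0.000261 × cos(-51.8°) = 419 μW

419 μW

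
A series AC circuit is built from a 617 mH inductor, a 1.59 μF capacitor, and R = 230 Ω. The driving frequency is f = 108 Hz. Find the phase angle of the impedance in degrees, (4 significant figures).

ω = 2πf = 678.6 rad/s
X_L = ωL = 418.7 Ω
X_C = 1/(ωC) = 926.8 Ω
Net reactance X = X_L − X_C = -508.1 Ω
Z = 230.0 − j508.1 Ω
|Z| = √(230.0² + 508.1²) = 557.8 Ω
∠Z = arctan(-508.1/230.0) = -65.65°

-65.65°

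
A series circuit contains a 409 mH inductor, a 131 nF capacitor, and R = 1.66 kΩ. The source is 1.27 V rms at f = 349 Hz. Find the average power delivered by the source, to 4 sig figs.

ω = 2πf = 2193 rad/s
X_L = ωL = 896.9 Ω
X_C = 1/(ωC) = 3481 Ω
Net reactance X = X_L − X_C = -2584 Ω
Z = 1660 − j2584 Ω
|Z| = √(1660² + 2584²) = 3072 Ω
∠Z = arctan(-2584/1660) = -57.29°
I = V/|Z| = 413.5 μA
P = VI cos φ = 1.27 × 0.0004135 × cos(-57.29°) = 283.8 μW

283.8 μW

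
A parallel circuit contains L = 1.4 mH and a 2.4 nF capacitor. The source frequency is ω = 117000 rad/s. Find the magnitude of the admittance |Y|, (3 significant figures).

5.82 mS

X_L = ωL = 164 Ω
X_C = 1/(ωC) = 3560 Ω
Parallel: admittances add. Y = 1/(jωL) + jωC
Y = (0 − j0.00582) S
|Y| = 0.00582 S → |Z| = 1/|Y| = 172 Ω, ∠Z = −∠Y = 90.0°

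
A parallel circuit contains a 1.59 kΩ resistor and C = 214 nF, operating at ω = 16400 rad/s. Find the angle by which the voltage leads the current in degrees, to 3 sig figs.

-79.8°

X_C = 1/(ωC) = 285 Ω
Parallel: admittances add. Y = 1/R + jωC
Y = (0.000629 + j0.00351) S
|Y| = 0.00357 S → |Z| = 1/|Y| = 280 Ω, ∠Z = −∠Y = -79.8°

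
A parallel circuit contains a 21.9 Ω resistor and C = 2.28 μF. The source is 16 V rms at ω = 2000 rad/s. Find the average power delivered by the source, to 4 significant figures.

11.69 W

X_C = 1/(ωC) = 219.3 Ω
Parallel: admittances add. Y = 1/R + jωC
Y = (0.04566 + j0.004560) S
|Y| = 0.04589 S → |Z| = 1/|Y| = 21.79 Ω, ∠Z = −∠Y = -5.703°
I = V/|Z| = 734.2 mA
P = VI cos φ = 16 × 0.7342 × cos(-5.703°) = 11.69 W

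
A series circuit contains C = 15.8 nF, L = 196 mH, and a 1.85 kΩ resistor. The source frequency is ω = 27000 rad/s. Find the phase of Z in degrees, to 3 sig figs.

X_L = ωL = 5290 Ω
X_C = 1/(ωC) = 2340 Ω
Net reactance X = X_L − X_C = 2950 Ω
Z = 1850 + j2950 Ω
|Z| = √(1850² + 2950²) = 3480 Ω
∠Z = arctan(2950/1850) = 57.9°

57.9°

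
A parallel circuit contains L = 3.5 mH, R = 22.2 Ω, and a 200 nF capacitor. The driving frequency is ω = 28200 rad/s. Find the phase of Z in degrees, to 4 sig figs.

X_L = ωL = 98.70 Ω
X_C = 1/(ωC) = 177.3 Ω
Parallel: admittances add. Y = 1/R + 1/(jωL) + jωC
Y = (0.04505 − j0.004492) S
|Y| = 0.04527 S → |Z| = 1/|Y| = 22.09 Ω, ∠Z = −∠Y = 5.694°

5.694°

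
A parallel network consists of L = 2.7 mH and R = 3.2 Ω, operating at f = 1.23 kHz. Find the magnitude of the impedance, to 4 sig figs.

ω = 2πf = 7728 rad/s
X_L = ωL = 20.87 Ω
Parallel: admittances add. Y = 1/R + 1/(jωL)
Y = (0.3125 − j0.04792) S
|Y| = 0.3162 S → |Z| = 1/|Y| = 3.163 Ω, ∠Z = −∠Y = 8.719°

3.163 Ω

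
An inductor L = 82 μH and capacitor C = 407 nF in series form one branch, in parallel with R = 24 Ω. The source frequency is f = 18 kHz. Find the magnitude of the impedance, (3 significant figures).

11.1 Ω

ω = 2πf = 113100 rad/s
X_L = ωL = 9.27 Ω
X_C = 1/(ωC) = 21.7 Ω
Branch 1: Z₁ = R = 24.0 Ω
Branch 2 (series LC): Z₂ = j(X_L − X_C) = −j12.5 Ω
Parallel: Z = Z₁Z₂/(Z₁+Z₂), |Z| = 11.1 Ω, ∠Z = -62.6°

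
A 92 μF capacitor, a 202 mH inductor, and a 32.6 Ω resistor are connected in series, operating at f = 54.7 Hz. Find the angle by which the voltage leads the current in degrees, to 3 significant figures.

ω = 2πf = 343.7 rad/s
X_L = ωL = 69.4 Ω
X_C = 1/(ωC) = 31.6 Ω
Net reactance X = X_L − X_C = 37.8 Ω
Z = 32.6 + j37.8 Ω
|Z| = √(32.6² + 37.8²) = 49.9 Ω
∠Z = arctan(37.8/32.6) = 49.2°

49.2°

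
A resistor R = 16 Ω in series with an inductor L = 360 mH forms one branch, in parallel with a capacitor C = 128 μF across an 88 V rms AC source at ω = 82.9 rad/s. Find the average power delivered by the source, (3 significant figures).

X_L = ωL = 29.8 Ω
X_C = 1/(ωC) = 94.2 Ω
Branch 1 (R+jX_L): Z₁ = 16.0 + j29.8 Ω, |Z₁| = 33.9 Ω
Branch 2 (−jX_C): Z₂ = −j94.2 Ω
Parallel: Z = Z₁Z₂/(Z₁+Z₂), |Z| = 48.1 Ω, ∠Z = 47.8°
I = V/|Z| = 1.83 A
P = VI cos φ = 88 × 1.83 × cos(47.8°) = 108 W

108 W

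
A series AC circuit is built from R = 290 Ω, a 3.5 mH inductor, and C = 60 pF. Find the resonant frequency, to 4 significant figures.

347.3 kHz

ω₀ = 1/√(LC) = 1/√(0.0035 × 6e-11) = 2.182e+06 rad/s
f₀ = ω₀/(2π) = 347.3 kHz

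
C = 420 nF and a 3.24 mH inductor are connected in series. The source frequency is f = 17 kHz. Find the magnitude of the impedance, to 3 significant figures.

324 Ω

ω = 2πf = 106800 rad/s
X_L = ωL = 346 Ω
X_C = 1/(ωC) = 22.3 Ω
Net reactance X = X_L − X_C = 324 Ω
Z = j324 Ω
|Z| = √(0² + 324²) = 324 Ω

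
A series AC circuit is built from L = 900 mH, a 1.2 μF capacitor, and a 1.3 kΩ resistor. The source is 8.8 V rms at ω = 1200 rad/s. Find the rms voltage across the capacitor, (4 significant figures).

X_L = ωL = 1080 Ω
X_C = 1/(ωC) = 694.4 Ω
Net reactance X = X_L − X_C = 385.6 Ω
Z = 1300 + j385.6 Ω
|Z| = √(1300² + 385.6²) = 1356 Ω
I = V/|Z| = 6.490 mA
V_C = I·|Z_C| = 0.006490 × 694.4 = 4.507 V

4.507 V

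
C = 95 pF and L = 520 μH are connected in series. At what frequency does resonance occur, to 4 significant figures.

716.1 kHz

ω₀ = 1/√(LC) = 1/√(0.00052 × 9.5e-11) = 4.499e+06 rad/s
f₀ = ω₀/(2π) = 716.1 kHz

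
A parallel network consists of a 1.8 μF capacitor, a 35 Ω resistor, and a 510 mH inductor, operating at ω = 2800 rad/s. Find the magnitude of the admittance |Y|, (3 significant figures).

X_L = ωL = 1430 Ω
X_C = 1/(ωC) = 198 Ω
Parallel: admittances add. Y = 1/R + 1/(jωL) + jωC
Y = (0.0286 + j0.00434) S
|Y| = 0.0289 S → |Z| = 1/|Y| = 34.6 Ω, ∠Z = −∠Y = -8.64°

28.9 mS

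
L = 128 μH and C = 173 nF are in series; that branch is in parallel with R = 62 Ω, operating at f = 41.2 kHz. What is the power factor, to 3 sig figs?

0.172

ω = 2πf = 258900 rad/s
X_L = ωL = 33.1 Ω
X_C = 1/(ωC) = 22.3 Ω
Branch 1: Z₁ = R = 62.0 Ω
Branch 2 (series LC): Z₂ = j(X_L − X_C) = j10.8 Ω
Parallel: Z = Z₁Z₂/(Z₁+Z₂), |Z| = 10.6 Ω, ∠Z = 80.1°
cos φ = cos(80.1°) = 0.172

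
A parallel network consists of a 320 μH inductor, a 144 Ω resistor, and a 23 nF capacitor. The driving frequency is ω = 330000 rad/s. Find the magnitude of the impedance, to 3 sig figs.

X_L = ωL = 106 Ω
X_C = 1/(ωC) = 132 Ω
Parallel: admittances add. Y = 1/R + 1/(jωL) + jωC
Y = (0.00694 − j0.00188) S
|Y| = 0.00719 S → |Z| = 1/|Y| = 139 Ω, ∠Z = −∠Y = 15.1°

139 Ω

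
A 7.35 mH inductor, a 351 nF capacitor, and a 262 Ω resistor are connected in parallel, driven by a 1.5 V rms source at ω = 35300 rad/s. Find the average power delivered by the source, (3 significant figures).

X_L = ωL = 259 Ω
X_C = 1/(ωC) = 80.7 Ω
Parallel: admittances add. Y = 1/R + 1/(jωL) + jωC
Y = (0.00382 + j0.00854) S
|Y| = 0.00935 S → |Z| = 1/|Y| = 107 Ω, ∠Z = −∠Y = -65.9°
I = V/|Z| = 14.0 mA
P = VI cos φ = 1.5 × 0.0140 × cos(-65.9°) = 8.59 mW

8.59 mW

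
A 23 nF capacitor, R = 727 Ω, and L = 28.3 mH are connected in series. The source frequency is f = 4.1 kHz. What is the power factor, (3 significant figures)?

ω = 2πf = 25760 rad/s
X_L = ωL = 729 Ω
X_C = 1/(ωC) = 1690 Ω
Net reactance X = X_L − X_C = -959 Ω
Z = 727 − j959 Ω
|Z| = √(727² + 959²) = 1200 Ω
∠Z = arctan(-959/727) = -52.8°
cos φ = cos(-52.8°) = 0.604

0.604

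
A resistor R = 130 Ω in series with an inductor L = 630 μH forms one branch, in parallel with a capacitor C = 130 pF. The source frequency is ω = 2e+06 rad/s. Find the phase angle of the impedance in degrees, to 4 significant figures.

X_L = ωL = 1260 Ω
X_C = 1/(ωC) = 3846 Ω
Branch 1 (R+jX_L): Z₁ = 130.0 + j1260 Ω, |Z₁| = 1267 Ω
Branch 2 (−jX_C): Z₂ = −j3846 Ω
Parallel: Z = Z₁Z₂/(Z₁+Z₂), |Z| = 1881 Ω, ∠Z = 81.23°

81.23°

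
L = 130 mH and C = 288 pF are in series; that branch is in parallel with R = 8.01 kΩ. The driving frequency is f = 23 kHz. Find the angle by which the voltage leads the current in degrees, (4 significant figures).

-56.81°

ω = 2πf = 144500 rad/s
X_L = ωL = 18790 Ω
X_C = 1/(ωC) = 24030 Ω
Branch 1: Z₁ = R = 8010 Ω
Branch 2 (series LC): Z₂ = j(X_L − X_C) = −j5240 Ω
Parallel: Z = Z₁Z₂/(Z₁+Z₂), |Z| = 4385 Ω, ∠Z = -56.81°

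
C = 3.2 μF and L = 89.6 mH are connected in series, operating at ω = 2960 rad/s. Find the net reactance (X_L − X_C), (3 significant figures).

160 Ω

X_L = ωL = 265 Ω
X_C = 1/(ωC) = 106 Ω
X = 265 − 106 = 160 Ω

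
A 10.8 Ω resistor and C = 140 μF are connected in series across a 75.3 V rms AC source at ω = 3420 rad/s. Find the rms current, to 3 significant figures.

6.85 A

X_C = 1/(ωC) = 2.09 Ω
Z = 10.8 − j2.09 Ω
|Z| = √(10.8² + 2.09²) = 11.0 Ω
I = V/|Z| = 75.3/11.0 = 6.85 A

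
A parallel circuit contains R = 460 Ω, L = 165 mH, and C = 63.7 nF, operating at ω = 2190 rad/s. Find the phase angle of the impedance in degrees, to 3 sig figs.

50.4°

X_L = ωL = 361 Ω
X_C = 1/(ωC) = 7170 Ω
Parallel: admittances add. Y = 1/R + 1/(jωL) + jωC
Y = (0.00217 − j0.00263) S
|Y| = 0.00341 S → |Z| = 1/|Y| = 293 Ω, ∠Z = −∠Y = 50.4°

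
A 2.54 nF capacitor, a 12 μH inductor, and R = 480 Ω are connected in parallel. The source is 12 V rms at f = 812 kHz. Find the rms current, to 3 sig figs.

ω = 2πf = 5.102e+06 rad/s
X_L = ωL = 61.2 Ω
X_C = 1/(ωC) = 77.2 Ω
Parallel: admittances add. Y = 1/R + 1/(jωL) + jωC
Y = (0.00208 − j0.00337) S
|Y| = 0.00397 S → |Z| = 1/|Y| = 252 Ω, ∠Z = −∠Y = 58.3°
I = V/|Z| = 12/252 = 47.6 mA

47.6 mA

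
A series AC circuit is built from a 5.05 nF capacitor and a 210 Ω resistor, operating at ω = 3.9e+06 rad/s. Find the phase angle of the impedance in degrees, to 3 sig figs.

-13.6°

X_C = 1/(ωC) = 50.8 Ω
Z = 210 − j50.8 Ω
|Z| = √(210² + 50.8²) = 216 Ω
∠Z = arctan(-50.8/210) = -13.6°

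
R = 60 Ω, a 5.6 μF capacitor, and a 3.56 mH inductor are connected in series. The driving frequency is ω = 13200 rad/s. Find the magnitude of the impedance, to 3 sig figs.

X_L = ωL = 47.0 Ω
X_C = 1/(ωC) = 13.5 Ω
Net reactance X = X_L − X_C = 33.5 Ω
Z = 60.0 + j33.5 Ω
|Z| = √(60.0² + 33.5²) = 68.7 Ω

68.7 Ω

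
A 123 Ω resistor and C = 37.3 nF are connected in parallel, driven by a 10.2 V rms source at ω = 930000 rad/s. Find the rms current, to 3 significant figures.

363 mA

X_C = 1/(ωC) = 28.8 Ω
Parallel: admittances add. Y = 1/R + jωC
Y = (0.00813 + j0.0347) S
|Y| = 0.0356 S → |Z| = 1/|Y| = 28.1 Ω, ∠Z = −∠Y = -76.8°
I = V/|Z| = 10.2/28.1 = 363 mA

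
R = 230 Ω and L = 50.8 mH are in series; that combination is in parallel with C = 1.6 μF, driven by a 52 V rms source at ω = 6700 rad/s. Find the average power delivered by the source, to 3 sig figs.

X_L = ωL = 340 Ω
X_C = 1/(ωC) = 93.3 Ω
Branch 1 (R+jX_L): Z₁ = 230 + j340 Ω, |Z₁| = 411 Ω
Branch 2 (−jX_C): Z₂ = −j93.3 Ω
Parallel: Z = Z₁Z₂/(Z₁+Z₂), |Z| = 114 Ω, ∠Z = -81.1°
I = V/|Z| = 458 mA
P = VI cos φ = 52 × 0.458 × cos(-81.1°) = 3.69 W

3.69 W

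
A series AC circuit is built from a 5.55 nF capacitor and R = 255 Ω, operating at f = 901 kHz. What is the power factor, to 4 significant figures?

ω = 2πf = 5.661e+06 rad/s
X_C = 1/(ωC) = 31.83 Ω
Z = 255.0 − j31.83 Ω
|Z| = √(255.0² + 31.83²) = 257.0 Ω
∠Z = arctan(-31.83/255.0) = -7.115°
cos φ = cos(-7.115°) = 0.9923

0.9923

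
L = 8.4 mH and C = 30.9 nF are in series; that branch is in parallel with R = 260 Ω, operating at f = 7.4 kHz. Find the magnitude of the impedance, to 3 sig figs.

198 Ω

ω = 2πf = 46500 rad/s
X_L = ωL = 391 Ω
X_C = 1/(ωC) = 696 Ω
Branch 1: Z₁ = R = 260 Ω
Branch 2 (series LC): Z₂ = j(X_L − X_C) = −j305 Ω
Parallel: Z = Z₁Z₂/(Z₁+Z₂), |Z| = 198 Ω, ∠Z = -40.4°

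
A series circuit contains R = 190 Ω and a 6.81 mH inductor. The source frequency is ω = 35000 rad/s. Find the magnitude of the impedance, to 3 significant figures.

X_L = ωL = 238 Ω
Z = 190 + j238 Ω
|Z| = √(190² + 238²) = 305 Ω

305 Ω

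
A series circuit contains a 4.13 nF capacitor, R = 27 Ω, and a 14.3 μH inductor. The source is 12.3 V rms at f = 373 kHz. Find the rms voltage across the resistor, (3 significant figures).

ω = 2πf = 2.344e+06 rad/s
X_L = ωL = 33.5 Ω
X_C = 1/(ωC) = 103 Ω
Net reactance X = X_L − X_C = -69.8 Ω
Z = 27.0 − j69.8 Ω
|Z| = √(27.0² + 69.8²) = 74.8 Ω
I = V/|Z| = 164 mA
V_R = I·|Z_R| = 0.164 × 27.0 = 4.44 V

4.44 V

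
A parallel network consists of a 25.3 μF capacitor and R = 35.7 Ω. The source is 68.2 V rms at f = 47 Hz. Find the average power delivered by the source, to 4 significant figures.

ω = 2πf = 295.3 rad/s
X_C = 1/(ωC) = 133.8 Ω
Parallel: admittances add. Y = 1/R + jωC
Y = (0.02801 + j0.007471) S
|Y| = 0.02899 S → |Z| = 1/|Y| = 34.49 Ω, ∠Z = −∠Y = -14.93°
I = V/|Z| = 1.977 A
P = VI cos φ = 68.2 × 1.977 × cos(-14.93°) = 130.3 W

130.3 W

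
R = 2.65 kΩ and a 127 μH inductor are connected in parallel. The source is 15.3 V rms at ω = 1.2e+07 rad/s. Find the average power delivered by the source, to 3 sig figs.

X_L = ωL = 1520 Ω
Parallel: admittances add. Y = 1/R + 1/(jωL)
Y = (0.000377 − j0.000656) S
|Y| = 0.000757 S → |Z| = 1/|Y| = 1320 Ω, ∠Z = −∠Y = 60.1°
I = V/|Z| = 11.6 mA
P = VI cos φ = 15.3 × 0.0116 × cos(60.1°) = 88.3 mW

88.3 mW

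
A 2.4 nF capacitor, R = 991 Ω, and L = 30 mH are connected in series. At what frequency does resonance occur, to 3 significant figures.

ω₀ = 1/√(LC) = 1/√(0.03 × 2.4e-09) = 117900 rad/s
f₀ = ω₀/(2π) = 18.8 kHz

18.8 kHz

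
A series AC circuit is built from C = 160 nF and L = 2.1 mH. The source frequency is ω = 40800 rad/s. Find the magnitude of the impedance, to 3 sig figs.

X_L = ωL = 85.7 Ω
X_C = 1/(ωC) = 153 Ω
Net reactance X = X_L − X_C = -67.5 Ω
Z = − j67.5 Ω
|Z| = √(0² + 67.5²) = 67.5 Ω

67.5 Ω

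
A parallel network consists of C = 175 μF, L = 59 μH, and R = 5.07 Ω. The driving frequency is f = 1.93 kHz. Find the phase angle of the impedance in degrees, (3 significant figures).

ω = 2πf = 12130 rad/s
X_L = ωL = 0.715 Ω
X_C = 1/(ωC) = 0.471 Ω
Parallel: admittances add. Y = 1/R + 1/(jωL) + jωC
Y = (0.197 + j0.724) S
|Y| = 0.751 S → |Z| = 1/|Y| = 1.33 Ω, ∠Z = −∠Y = -74.8°

-74.8°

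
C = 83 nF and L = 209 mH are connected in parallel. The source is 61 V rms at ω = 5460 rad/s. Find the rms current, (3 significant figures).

X_L = ωL = 1140 Ω
X_C = 1/(ωC) = 2210 Ω
Parallel: admittances add. Y = 1/(jωL) + jωC
Y = (0 − j0.000423) S
|Y| = 0.000423 S → |Z| = 1/|Y| = 2360 Ω, ∠Z = −∠Y = 90.0°
I = V/|Z| = 61/2360 = 25.8 mA

25.8 mA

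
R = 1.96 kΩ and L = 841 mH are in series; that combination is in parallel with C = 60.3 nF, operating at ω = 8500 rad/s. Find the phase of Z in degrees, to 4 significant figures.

-84.67°

X_L = ωL = 7148 Ω
X_C = 1/(ωC) = 1951 Ω
Branch 1 (R+jX_L): Z₁ = 1960 + j7148 Ω, |Z₁| = 7412 Ω
Branch 2 (−jX_C): Z₂ = −j1951 Ω
Parallel: Z = Z₁Z₂/(Z₁+Z₂), |Z| = 2603 Ω, ∠Z = -84.67°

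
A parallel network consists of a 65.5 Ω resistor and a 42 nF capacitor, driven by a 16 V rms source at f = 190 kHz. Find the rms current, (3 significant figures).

839 mA

ω = 2πf = 1.194e+06 rad/s
X_C = 1/(ωC) = 19.9 Ω
Parallel: admittances add. Y = 1/R + jωC
Y = (0.0153 + j0.0501) S
|Y| = 0.0524 S → |Z| = 1/|Y| = 19.1 Ω, ∠Z = −∠Y = -73.1°
I = V/|Z| = 16/19.1 = 839 mA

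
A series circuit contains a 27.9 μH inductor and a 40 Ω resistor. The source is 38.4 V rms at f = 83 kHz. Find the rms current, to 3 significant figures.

902 mA

ω = 2πf = 521500 rad/s
X_L = ωL = 14.5 Ω
Z = 40.0 + j14.5 Ω
|Z| = √(40.0² + 14.5²) = 42.6 Ω
I = V/|Z| = 38.4/42.6 = 902 mA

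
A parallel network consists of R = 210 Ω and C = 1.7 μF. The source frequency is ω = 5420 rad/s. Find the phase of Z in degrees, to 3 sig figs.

X_C = 1/(ωC) = 109 Ω
Parallel: admittances add. Y = 1/R + jωC
Y = (0.00476 + j0.00921) S
|Y| = 0.0104 S → |Z| = 1/|Y| = 96.4 Ω, ∠Z = −∠Y = -62.7°

-62.7°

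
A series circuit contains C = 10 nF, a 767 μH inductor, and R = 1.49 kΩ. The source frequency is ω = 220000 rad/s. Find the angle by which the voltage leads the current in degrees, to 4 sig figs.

X_L = ωL = 168.7 Ω
X_C = 1/(ωC) = 454.5 Ω
Net reactance X = X_L − X_C = -285.8 Ω
Z = 1490 − j285.8 Ω
|Z| = √(1490² + 285.8²) = 1517 Ω
∠Z = arctan(-285.8/1490) = -10.86°

-10.86°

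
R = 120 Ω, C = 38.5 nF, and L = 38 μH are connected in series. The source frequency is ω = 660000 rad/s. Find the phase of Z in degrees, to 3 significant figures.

X_L = ωL = 25.1 Ω
X_C = 1/(ωC) = 39.4 Ω
Net reactance X = X_L − X_C = -14.3 Ω
Z = 120 − j14.3 Ω
|Z| = √(120² + 14.3²) = 121 Ω
∠Z = arctan(-14.3/120) = -6.78°

-6.78°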